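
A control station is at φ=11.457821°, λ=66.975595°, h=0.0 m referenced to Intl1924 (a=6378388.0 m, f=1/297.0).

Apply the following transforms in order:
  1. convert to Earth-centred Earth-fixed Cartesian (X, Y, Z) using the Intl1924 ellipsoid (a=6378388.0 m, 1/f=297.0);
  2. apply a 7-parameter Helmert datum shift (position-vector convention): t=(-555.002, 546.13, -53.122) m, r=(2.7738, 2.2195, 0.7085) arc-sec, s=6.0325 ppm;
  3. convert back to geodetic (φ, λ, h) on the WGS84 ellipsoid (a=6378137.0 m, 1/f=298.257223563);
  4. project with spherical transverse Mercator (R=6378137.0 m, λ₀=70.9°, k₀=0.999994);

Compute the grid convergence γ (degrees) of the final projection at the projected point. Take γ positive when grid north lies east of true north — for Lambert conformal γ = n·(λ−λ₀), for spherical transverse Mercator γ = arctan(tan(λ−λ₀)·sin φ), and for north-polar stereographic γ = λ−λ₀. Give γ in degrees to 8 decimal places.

-0.77935745

start: φ=11.457821°, λ=66.975595°, h=0.000 m
→ ECEF (a=6378388.000, f=1/297.0): X=2445342.7009, Y=5754050.7835, Z=1258693.4731
→ Helmert 7p (PV): X=2444796.2299, Y=5754623.0977, Z=1258699.0106
→ geod (Bowring, a=6378137.000): φ=11.45698738°, λ=66.98225509°, h=555.2960 m
→ into tm (λ₀=70.9°): φ=11.45698738°, λ−λ₀=-3.91774491°
convergence γ = -0.77935745°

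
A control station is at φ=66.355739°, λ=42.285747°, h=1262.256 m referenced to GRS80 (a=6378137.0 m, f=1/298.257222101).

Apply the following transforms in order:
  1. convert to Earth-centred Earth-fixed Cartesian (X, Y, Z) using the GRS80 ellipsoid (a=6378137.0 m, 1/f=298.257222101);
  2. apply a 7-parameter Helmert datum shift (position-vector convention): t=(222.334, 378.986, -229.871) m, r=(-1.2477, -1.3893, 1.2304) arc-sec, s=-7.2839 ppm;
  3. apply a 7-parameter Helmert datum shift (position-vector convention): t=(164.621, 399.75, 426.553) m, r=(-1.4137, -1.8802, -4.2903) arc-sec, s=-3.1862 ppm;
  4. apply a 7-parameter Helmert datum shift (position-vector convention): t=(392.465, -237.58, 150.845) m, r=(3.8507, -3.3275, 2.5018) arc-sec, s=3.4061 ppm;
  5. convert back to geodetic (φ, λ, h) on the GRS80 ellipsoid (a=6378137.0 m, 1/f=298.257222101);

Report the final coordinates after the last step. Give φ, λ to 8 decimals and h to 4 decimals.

start: φ=66.355739°, λ=42.285747°, h=1262.256 m
→ ECEF (a=6378137.000, f=1/298.257222101): X=1898113.4189, Y=1726287.3876, Z=5821125.8652
→ Helmert 7p (PV): X=1898272.4218, Y=1726700.3338, Z=5820855.9361
→ Helmert 7p (PV): X=1898413.8500, Y=1727094.9932, Z=5821269.4118
→ Helmert 7p (PV): X=1898697.9231, Y=1726777.6459, Z=5821502.9530
→ geod (Bowring, a=6378137.000): φ=66.35083473°, λ=42.28506434°, h=1913.4276 m

φ=66.35083473°, λ=42.28506434°, h=1913.4276 m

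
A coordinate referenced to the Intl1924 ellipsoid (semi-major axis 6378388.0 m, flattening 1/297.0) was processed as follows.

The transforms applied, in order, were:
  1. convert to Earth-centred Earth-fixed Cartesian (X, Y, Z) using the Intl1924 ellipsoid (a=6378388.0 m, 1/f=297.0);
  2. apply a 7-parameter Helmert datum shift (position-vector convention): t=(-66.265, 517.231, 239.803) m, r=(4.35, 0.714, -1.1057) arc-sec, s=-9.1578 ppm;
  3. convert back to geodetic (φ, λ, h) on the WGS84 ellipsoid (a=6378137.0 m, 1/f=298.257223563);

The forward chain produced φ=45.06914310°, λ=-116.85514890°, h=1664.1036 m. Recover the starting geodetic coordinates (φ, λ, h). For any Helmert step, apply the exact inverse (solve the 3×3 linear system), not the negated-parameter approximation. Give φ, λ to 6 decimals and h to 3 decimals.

start: φ=45.069143°, λ=-116.855149°, h=1664.104 m
→ ECEF (a=6378137.000, f=1/298.257223563): X=-2038835.5198, Y=-4026573.2785, Z=4493956.6859
→ Helmert⁻¹: X=-2038781.8940, Y=-4027043.5459, Z=4493835.9063
→ geod (Bowring, a=6378388.000): φ=45.06668000°, λ=-116.85184500°, h=1652.5250 m

φ=45.066680°, λ=-116.851845°, h=1652.525 m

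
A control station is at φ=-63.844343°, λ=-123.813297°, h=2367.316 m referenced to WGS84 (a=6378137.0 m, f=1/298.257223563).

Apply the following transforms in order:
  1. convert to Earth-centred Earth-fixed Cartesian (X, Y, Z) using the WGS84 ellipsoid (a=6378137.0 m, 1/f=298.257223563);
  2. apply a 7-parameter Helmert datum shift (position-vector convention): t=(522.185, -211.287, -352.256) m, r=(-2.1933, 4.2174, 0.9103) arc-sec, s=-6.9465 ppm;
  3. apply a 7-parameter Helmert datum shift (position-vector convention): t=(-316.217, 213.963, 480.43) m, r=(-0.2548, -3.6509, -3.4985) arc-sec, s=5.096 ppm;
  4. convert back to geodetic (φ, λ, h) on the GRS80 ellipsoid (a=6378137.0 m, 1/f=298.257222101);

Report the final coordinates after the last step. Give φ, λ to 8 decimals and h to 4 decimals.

φ=-63.84412708°, λ=-123.81006832°, h=2188.7924 m

start: φ=-63.844343°, λ=-123.813297°, h=2367.316 m
→ ECEF (a=6378137.000, f=1/298.257223563): X=-1569415.0718, Y=-2343187.7039, Z=-5704212.0282
→ Helmert 7p (PV): X=-1568988.2744, Y=-2343450.2950, Z=-5704467.6551
→ Helmert 7p (PV): X=-1569251.2650, Y=-2343228.7089, Z=-5704041.1715
→ geod (Bowring, a=6378137.000): φ=-63.84412708°, λ=-123.81006832°, h=2188.7924 m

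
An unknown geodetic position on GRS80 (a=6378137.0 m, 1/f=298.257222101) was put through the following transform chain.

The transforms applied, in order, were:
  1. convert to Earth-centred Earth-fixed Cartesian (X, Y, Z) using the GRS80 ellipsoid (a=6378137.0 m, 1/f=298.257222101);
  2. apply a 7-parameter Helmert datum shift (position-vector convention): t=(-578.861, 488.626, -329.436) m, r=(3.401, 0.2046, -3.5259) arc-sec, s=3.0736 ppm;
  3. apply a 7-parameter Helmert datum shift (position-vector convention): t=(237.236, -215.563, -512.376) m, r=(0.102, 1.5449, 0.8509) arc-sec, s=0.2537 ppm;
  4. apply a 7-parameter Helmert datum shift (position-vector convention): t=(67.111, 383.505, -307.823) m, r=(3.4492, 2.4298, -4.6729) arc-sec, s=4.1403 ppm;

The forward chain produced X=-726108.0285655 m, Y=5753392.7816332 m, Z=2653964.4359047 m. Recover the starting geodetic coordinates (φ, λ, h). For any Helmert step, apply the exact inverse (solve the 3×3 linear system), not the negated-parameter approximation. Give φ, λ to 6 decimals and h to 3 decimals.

start: X=-726108.0286, Y=5753392.7816, Z=2653964.4359 m
→ Helmert⁻¹: X=-726333.7327, Y=5753013.3859, Z=2654156.5103
→ Helmert⁻¹: X=-726566.9338, Y=5753231.7993, Z=2654659.9258
→ Helmert⁻¹: X=-726086.8127, Y=5752756.8551, Z=2654885.6268
→ geod (Bowring, a=6378137.000): φ=24.74732900°, λ=97.19357500°, h=2874.8660 m

φ=24.747329°, λ=97.193575°, h=2874.866 m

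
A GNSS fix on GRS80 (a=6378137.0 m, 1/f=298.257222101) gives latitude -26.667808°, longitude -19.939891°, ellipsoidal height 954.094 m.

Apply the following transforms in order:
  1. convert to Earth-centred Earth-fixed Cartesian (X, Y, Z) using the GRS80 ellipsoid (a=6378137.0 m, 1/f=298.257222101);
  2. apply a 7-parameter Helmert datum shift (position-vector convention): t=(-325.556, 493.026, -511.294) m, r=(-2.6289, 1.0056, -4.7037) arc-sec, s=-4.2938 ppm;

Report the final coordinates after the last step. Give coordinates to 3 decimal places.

start: φ=-26.667808°, λ=-19.939891°, h=954.094 m
→ ECEF (a=6378137.000, f=1/298.257222101): X=5362383.0685, Y=-1945379.3176, Z=-2845800.0978
→ Helmert 7p (PV): X=5361976.2509, Y=-1945036.4931, Z=-2846300.5213

X=5361976.251 m, Y=-1945036.493 m, Z=-2846300.521 m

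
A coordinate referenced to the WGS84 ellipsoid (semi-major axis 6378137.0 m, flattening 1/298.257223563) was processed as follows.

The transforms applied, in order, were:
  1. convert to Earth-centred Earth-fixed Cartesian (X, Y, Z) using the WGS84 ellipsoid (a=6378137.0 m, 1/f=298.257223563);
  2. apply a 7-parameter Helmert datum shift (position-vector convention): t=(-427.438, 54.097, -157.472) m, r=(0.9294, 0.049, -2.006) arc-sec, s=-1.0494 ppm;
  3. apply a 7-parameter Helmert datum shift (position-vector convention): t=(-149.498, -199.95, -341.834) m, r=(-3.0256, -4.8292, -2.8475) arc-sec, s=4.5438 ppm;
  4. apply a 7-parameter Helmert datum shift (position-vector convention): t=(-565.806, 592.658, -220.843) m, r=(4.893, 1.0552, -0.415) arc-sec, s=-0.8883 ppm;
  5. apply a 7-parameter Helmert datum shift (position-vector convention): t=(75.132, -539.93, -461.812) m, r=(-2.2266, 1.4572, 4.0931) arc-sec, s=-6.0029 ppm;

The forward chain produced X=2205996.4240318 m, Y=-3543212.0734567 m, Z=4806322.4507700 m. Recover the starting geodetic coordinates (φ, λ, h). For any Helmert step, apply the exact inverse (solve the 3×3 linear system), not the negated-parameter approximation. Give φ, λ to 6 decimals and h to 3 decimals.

start: X=2205996.4240, Y=-3543212.0735, Z=4806322.4508 m
→ Helmert⁻¹: X=2205830.2727, Y=-3542789.0708, Z=4806790.4572
→ Helmert⁻¹: X=2206380.5756, Y=-3543266.4033, Z=4807110.9107
→ Helmert⁻¹: X=2206681.5124, Y=-3543090.4073, Z=4807327.2646
→ Helmert⁻¹: X=2207144.5824, Y=-3543105.0953, Z=4807506.2706
→ geod (Bowring, a=6378137.000): φ=49.22276700°, λ=-58.07953900°, h=964.6460 m

φ=49.222767°, λ=-58.079539°, h=964.646 m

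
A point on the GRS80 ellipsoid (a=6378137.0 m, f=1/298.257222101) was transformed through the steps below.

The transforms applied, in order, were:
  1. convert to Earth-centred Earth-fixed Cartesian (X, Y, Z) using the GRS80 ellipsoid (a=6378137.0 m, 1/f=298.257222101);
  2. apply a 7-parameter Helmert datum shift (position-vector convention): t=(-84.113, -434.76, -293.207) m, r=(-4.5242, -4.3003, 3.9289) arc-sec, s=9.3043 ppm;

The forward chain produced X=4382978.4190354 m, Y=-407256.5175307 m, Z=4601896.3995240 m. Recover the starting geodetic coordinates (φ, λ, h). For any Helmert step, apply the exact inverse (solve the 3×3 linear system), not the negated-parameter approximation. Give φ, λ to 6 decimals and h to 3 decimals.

start: X=4382978.4190, Y=-407256.5175, Z=4601896.3995 m
→ Helmert⁻¹: X=4383109.9441, Y=-407002.4022, Z=4602046.4786
→ geod (Bowring, a=6378137.000): φ=46.46513700°, λ=-5.30510100°, h=1427.0980 m

φ=46.465137°, λ=-5.305101°, h=1427.098 m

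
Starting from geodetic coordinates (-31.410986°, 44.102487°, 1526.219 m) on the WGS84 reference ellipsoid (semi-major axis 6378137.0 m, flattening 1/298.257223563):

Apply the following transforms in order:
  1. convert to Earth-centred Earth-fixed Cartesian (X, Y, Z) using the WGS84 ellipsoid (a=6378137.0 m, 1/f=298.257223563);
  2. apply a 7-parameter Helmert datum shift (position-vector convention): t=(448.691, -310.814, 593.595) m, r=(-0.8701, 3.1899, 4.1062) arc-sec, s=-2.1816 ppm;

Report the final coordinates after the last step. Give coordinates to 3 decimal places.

start: φ=-31.410986°, λ=44.102487°, h=1526.219 m
→ ECEF (a=6378137.000, f=1/298.257223563): X=3913397.4598, Y=3792675.3689, Z=-3305663.1931
→ Helmert 7p (PV): X=3913710.9889, Y=3792420.2418, Z=-3305138.9061

X=3913710.989 m, Y=3792420.242 m, Z=-3305138.906 m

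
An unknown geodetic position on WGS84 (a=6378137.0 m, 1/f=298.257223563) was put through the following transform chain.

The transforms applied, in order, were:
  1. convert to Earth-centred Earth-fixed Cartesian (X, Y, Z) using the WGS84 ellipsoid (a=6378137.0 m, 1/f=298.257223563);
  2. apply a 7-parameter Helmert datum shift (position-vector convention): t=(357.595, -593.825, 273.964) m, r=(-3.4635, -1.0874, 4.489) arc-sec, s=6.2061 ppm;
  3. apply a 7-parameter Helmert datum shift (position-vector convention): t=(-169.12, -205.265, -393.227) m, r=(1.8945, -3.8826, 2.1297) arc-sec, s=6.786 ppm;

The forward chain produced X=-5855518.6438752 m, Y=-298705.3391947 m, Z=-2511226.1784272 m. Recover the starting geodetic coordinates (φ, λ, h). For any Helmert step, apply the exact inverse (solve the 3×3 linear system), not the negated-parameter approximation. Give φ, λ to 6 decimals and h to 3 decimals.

φ=-23.322487°, λ=-177.089671°, h=3486.823 m

start: X=-5855518.6439, Y=-298705.3392, Z=-2511226.1784 m
→ Helmert⁻¹: X=-5855360.1313, Y=-298460.6518, Z=-2510702.9541
→ Helmert⁻¹: X=-5855701.1015, Y=-297695.3765, Z=-2510935.4631
→ geod (Bowring, a=6378137.000): φ=-23.32248700°, λ=-177.08967100°, h=3486.8230 m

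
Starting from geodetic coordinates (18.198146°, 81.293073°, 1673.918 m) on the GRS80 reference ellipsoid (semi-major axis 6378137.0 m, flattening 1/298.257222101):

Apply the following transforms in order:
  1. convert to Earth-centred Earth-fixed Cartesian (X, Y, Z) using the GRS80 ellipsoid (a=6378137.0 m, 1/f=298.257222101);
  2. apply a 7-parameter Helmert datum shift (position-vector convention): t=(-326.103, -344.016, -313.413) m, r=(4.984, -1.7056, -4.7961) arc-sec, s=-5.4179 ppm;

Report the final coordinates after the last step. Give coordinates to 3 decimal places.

X=917563.228 m, Y=5992371.075 m, Z=1979581.456 m

start: φ=18.198146°, λ=81.293073°, h=1673.918 m
→ ECEF (a=6378137.000, f=1/298.257222101): X=917771.3283, Y=5992816.7365, Z=1979753.2017
→ Helmert 7p (PV): X=917563.2276, Y=5992371.0753, Z=1979581.4560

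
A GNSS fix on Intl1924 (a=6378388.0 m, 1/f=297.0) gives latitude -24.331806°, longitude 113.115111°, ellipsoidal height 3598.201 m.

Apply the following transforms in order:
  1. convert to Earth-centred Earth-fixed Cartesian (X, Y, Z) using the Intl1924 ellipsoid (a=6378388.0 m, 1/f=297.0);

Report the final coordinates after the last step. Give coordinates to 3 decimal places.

X=-2284194.931 m, Y=5351308.813 m, Z=-2613330.901 m

start: φ=-24.331806°, λ=113.115111°, h=3598.201 m
→ ECEF (a=6378388.000, f=1/297.0): X=-2284194.9309, Y=5351308.8129, Z=-2613330.9011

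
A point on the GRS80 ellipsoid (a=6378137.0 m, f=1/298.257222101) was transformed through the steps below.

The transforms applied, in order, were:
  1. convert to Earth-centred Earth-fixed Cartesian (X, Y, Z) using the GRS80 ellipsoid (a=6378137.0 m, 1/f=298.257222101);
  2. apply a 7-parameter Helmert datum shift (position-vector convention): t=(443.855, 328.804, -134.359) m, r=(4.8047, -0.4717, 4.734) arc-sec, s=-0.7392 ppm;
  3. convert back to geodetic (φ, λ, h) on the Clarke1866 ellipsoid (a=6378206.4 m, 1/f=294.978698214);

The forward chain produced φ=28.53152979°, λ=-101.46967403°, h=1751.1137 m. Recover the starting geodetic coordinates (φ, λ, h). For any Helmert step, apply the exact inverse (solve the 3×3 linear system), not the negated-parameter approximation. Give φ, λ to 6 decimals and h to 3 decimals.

start: φ=28.531530°, λ=-101.469674°, h=1751.114 m
→ ECEF (a=6378206.400, f=1/294.978698214): X=-1115439.1375, Y=-5497450.7121, Z=3029055.8714
→ Helmert⁻¹: X=-1116003.0676, Y=-5497687.4020, Z=3029323.0840
→ geod (Bowring, a=6378137.000): φ=28.53036700°, λ=-101.47483800°, h=2196.3410 m

φ=28.530367°, λ=-101.474838°, h=2196.341 m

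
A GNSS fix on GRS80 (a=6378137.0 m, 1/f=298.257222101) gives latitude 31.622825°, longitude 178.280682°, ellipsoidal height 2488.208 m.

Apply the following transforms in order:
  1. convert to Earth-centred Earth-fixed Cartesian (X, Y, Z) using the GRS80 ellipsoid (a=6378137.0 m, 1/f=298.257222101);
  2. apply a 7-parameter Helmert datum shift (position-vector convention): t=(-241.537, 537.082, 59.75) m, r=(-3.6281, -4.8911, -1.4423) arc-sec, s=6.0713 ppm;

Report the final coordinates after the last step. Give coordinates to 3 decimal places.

X=-5436126.608 m, Y=163798.978 m, Z=3326144.067 m

start: φ=31.622825°, λ=178.280682°, h=2488.208 m
→ ECEF (a=6378137.000, f=1/298.257222101): X=-5435774.3356, Y=163164.3892, Z=3326195.8906
→ Helmert 7p (PV): X=-5436126.6076, Y=163798.9781, Z=3326144.0671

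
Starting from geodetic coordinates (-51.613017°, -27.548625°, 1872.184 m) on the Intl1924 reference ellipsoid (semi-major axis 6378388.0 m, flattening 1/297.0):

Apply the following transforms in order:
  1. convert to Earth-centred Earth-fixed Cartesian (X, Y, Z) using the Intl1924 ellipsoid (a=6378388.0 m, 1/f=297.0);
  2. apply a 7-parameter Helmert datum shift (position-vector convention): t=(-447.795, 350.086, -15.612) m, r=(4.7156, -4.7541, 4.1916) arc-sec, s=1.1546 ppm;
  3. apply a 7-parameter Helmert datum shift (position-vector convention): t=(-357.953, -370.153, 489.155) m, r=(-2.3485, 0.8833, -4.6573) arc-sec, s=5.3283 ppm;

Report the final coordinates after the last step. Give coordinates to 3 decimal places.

start: φ=-51.613017°, λ=-27.548625°, h=1872.184 m
→ ECEF (a=6378388.000, f=1/297.0): X=3520012.1773, Y=-1836200.8849, Z=-4977745.3445
→ Helmert 7p (PV): X=3519720.4906, Y=-1835667.5864, Z=-4977727.5516
→ Helmert 7p (PV): X=3519318.5271, Y=-1836183.6693, Z=-4977259.0915

X=3519318.527 m, Y=-1836183.669 m, Z=-4977259.092 m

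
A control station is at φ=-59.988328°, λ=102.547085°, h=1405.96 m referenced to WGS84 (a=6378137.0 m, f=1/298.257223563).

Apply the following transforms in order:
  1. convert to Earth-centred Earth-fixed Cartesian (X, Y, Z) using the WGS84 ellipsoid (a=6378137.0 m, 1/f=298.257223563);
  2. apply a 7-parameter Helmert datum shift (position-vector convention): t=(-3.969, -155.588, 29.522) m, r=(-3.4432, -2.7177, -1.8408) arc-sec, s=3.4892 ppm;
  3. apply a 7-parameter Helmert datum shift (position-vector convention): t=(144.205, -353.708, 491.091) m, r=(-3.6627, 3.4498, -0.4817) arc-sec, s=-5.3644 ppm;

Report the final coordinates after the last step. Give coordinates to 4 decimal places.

start: φ=-59.988328°, λ=102.547085°, h=1405.960 m
→ ECEF (a=6378137.000, f=1/298.257223563): X=-694942.3232, Y=3122536.3827, Z=-5501044.2715
→ Helmert 7p (PV): X=-694848.3691, Y=3122306.0620, Z=-5501095.2252
→ Helmert 7p (PV): X=-694785.1509, Y=3121839.5435, Z=-5500618.4462

X=-694785.1509 m, Y=3121839.5435 m, Z=-5500618.4462 m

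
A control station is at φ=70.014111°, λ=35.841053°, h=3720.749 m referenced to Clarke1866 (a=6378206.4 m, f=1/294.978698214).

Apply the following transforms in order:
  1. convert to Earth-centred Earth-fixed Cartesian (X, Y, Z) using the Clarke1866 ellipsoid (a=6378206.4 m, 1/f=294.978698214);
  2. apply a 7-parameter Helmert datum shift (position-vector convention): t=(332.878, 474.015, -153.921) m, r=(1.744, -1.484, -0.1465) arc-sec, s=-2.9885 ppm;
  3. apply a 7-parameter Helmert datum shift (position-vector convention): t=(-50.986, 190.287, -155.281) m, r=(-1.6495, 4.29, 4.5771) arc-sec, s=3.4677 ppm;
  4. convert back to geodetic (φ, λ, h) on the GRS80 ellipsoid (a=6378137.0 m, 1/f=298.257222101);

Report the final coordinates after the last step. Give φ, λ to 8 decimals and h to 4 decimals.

φ=70.00597905°, λ=35.85075672°, h=3503.5443 m

start: φ=70.014111°, λ=35.841053°, h=3720.749 m
→ ECEF (a=6378206.400, f=1/294.978698214): X=1773540.9025, Y=1281050.8006, Z=5974890.3825
→ Helmert 7p (PV): X=1773826.4031, Y=1281469.2091, Z=5974742.1969
→ Helmert 7p (PV): X=1773877.3979, Y=1281751.0821, Z=5974560.4935
→ geod (Bowring, a=6378137.000): φ=70.00597905°, λ=35.85075672°, h=3503.5443 m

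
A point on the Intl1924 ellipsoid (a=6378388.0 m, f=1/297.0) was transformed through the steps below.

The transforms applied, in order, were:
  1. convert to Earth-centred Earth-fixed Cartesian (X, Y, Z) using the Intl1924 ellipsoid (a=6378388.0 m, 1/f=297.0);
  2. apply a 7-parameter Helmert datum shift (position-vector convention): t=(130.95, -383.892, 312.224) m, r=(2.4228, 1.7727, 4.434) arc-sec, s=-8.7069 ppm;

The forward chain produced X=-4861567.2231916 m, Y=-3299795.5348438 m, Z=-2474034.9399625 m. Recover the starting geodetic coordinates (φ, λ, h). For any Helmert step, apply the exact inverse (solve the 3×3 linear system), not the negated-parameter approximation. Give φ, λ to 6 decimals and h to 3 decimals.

φ=-22.975777°, λ=-145.837941°, h=229.774 m

start: X=-4861567.2232, Y=-3299795.5348, Z=-2474034.9400 m
→ Helmert⁻¹: X=-4861790.1637, Y=-3299364.9227, Z=-2474371.7371
→ geod (Bowring, a=6378388.000): φ=-22.97577700°, λ=-145.83794100°, h=229.7740 m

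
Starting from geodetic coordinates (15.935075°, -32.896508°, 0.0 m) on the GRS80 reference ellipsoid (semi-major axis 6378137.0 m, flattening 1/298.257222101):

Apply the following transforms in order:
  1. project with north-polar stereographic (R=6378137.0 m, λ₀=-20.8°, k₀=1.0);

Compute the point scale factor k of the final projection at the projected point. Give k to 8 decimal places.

start: φ=15.935075°, λ=-32.896508°, h=0.000 m
→ into stereo (λ₀=-20.8°): φ=15.93507500°, λ−λ₀=-12.09650800°
scale k = 1.56918384

1.56918384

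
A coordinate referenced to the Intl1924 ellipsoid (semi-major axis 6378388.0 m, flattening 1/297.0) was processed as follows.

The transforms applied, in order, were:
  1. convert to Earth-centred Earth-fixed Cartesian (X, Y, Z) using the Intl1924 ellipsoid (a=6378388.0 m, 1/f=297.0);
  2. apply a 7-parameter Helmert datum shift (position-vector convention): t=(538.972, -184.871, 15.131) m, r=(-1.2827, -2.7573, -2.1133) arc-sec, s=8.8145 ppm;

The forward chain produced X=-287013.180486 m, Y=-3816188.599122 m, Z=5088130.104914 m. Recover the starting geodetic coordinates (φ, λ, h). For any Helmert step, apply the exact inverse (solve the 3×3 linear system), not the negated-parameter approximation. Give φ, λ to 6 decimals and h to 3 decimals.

φ=53.237935°, λ=-94.307699°, h=1888.958 m

start: X=-287013.1805, Y=-3816188.5991, Z=5088130.1049 m
→ Helmert⁻¹: X=-287442.5049, Y=-3816004.6783, Z=5088050.2370
→ geod (Bowring, a=6378388.000): φ=53.23793500°, λ=-94.30769900°, h=1888.9580 m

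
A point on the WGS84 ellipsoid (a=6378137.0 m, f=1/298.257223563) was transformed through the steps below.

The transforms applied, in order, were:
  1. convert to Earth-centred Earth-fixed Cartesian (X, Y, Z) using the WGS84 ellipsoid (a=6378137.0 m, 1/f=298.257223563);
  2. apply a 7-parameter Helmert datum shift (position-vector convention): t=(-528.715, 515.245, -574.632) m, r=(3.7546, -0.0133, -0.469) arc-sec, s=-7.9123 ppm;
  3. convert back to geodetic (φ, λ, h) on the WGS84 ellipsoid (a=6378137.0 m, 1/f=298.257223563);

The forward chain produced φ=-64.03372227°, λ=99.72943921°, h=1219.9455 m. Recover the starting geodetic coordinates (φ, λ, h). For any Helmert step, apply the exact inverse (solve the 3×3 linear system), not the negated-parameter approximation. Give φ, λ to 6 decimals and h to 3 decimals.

φ=-64.037303°, λ=99.721055°, h=492.504 m

start: φ=-64.033722°, λ=99.729439°, h=1219.946 m
→ ECEF (a=6378137.000, f=1/298.257223563): X=-473312.8762, Y=2760453.4790, Z=-5712458.6942
→ Helmert⁻¹: X=-472794.5456, Y=2759855.0225, Z=-5711979.4633
→ geod (Bowring, a=6378137.000): φ=-64.03730300°, λ=99.72105500°, h=492.5040 m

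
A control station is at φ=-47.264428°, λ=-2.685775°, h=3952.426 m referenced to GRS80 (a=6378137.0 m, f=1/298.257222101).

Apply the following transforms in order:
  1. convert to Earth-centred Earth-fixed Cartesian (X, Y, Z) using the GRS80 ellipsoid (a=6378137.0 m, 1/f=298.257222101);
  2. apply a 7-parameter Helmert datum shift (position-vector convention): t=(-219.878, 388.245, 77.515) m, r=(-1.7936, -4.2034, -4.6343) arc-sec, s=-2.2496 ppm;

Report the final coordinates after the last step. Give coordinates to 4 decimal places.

start: φ=-47.264428°, λ=-2.685775°, h=3952.426 m
→ ECEF (a=6378137.000, f=1/298.257222101): X=4334057.8011, Y=-203310.5672, Z=-4664667.0905
→ Helmert 7p (PV): X=4333918.6648, Y=-203059.8030, Z=-4664488.9918

X=4333918.6648 m, Y=-203059.8030 m, Z=-4664488.9918 m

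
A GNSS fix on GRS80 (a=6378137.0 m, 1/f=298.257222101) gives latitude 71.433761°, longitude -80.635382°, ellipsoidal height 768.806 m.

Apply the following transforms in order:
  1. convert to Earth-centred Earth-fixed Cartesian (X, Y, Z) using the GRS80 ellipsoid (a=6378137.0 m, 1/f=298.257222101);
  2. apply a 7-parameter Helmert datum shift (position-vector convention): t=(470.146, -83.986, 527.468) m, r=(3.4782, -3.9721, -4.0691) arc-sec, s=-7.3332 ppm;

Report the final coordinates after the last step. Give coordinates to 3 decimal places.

start: φ=71.433761°, λ=-80.635382°, h=768.806 m
→ ECEF (a=6378137.000, f=1/298.257222101): X=331483.9550, Y=-2010034.8104, Z=6024593.9610
→ Helmert 7p (PV): X=331796.0010, Y=-2010212.1864, Z=6025049.7383

X=331796.001 m, Y=-2010212.186 m, Z=6025049.738 m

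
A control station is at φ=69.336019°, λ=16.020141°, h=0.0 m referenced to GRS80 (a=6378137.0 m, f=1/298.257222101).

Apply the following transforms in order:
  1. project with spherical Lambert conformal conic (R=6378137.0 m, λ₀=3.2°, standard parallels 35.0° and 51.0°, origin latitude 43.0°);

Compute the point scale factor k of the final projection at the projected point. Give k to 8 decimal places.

start: φ=69.336019°, λ=16.020141°, h=0.000 m
→ into lcc (λ₀=3.2°): φ=69.33601900°, λ−λ₀=12.82014100°
scale k = 1.13224322

1.13224322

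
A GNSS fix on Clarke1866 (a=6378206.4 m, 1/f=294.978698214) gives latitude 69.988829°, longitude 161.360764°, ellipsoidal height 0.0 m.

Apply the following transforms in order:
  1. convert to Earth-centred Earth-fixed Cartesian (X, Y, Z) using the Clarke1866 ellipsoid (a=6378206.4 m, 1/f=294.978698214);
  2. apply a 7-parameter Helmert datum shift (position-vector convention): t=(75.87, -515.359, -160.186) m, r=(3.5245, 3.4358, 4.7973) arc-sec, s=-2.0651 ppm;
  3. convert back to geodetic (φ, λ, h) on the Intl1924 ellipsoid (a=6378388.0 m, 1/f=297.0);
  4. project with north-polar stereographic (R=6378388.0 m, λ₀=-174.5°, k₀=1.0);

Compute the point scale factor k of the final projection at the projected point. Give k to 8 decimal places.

start: φ=69.988829°, λ=161.360764°, h=0.000 m
→ ECEF (a=6378206.400, f=1/294.978698214): X=-2074370.9608, Y=699684.7295, Z=5970429.0712
→ Helmert 7p (PV): X=-2074207.6296, Y=699017.6620, Z=5970303.0646
→ geod (Bowring, a=6378388.000): φ=69.99069413°, λ=161.37594316°, h=-555.2218 m
→ into stereo (λ₀=-174.5°): φ=69.99069413°, λ−λ₀=-24.12405684°
scale k = 1.03112074

1.03112074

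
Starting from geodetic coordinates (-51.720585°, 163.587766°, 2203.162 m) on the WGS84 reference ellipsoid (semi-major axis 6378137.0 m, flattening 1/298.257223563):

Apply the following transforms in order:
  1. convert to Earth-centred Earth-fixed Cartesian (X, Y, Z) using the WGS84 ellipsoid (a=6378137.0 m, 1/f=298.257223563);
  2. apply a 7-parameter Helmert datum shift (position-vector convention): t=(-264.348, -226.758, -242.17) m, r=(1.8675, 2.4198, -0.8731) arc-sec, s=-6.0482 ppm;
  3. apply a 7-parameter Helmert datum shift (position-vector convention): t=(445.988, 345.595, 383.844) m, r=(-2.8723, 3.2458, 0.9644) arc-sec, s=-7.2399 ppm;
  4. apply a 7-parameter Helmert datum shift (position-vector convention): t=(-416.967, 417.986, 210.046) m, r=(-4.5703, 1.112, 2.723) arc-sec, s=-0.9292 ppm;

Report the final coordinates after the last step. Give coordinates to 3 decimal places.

X=-3799750.283 m, Y=1119437.175 m, Z=-4984815.653 m

start: φ=-51.720585°, λ=163.587766°, h=2203.162 m
→ ECEF (a=6378137.000, f=1/298.257223563): X=-3799389.8941, Y=1119102.8439, Z=-4985332.8507
→ Helmert 7p (PV): X=-3799685.0107, Y=1118930.5361, Z=-4985490.1639
→ Helmert 7p (PV): X=-3799295.1965, Y=1119180.8407, Z=-4985026.0151
→ Helmert 7p (PV): X=-3799750.2829, Y=1119437.1752, Z=-4984815.6527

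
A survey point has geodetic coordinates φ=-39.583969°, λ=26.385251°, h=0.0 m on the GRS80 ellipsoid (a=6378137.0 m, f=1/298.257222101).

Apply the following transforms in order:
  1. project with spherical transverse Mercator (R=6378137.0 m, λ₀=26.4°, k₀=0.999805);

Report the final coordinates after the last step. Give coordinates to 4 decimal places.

E=-1265.1141 m, N=-4405608.1153 m

start: φ=-39.583969°, λ=26.385251°, h=0.000 m
→ tm (R=6378137.0, λ₀=26.4°): E=-1265.1141, N=-4405608.1153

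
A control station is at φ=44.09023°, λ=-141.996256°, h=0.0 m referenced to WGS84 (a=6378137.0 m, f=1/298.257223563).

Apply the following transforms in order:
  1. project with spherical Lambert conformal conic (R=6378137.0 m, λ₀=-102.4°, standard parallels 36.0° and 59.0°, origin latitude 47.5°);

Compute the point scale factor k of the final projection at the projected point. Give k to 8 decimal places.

0.98196985

start: φ=44.090230°, λ=-141.996256°, h=0.000 m
→ into lcc (λ₀=-102.4°): φ=44.09023000°, λ−λ₀=-39.59625600°
scale k = 0.98196985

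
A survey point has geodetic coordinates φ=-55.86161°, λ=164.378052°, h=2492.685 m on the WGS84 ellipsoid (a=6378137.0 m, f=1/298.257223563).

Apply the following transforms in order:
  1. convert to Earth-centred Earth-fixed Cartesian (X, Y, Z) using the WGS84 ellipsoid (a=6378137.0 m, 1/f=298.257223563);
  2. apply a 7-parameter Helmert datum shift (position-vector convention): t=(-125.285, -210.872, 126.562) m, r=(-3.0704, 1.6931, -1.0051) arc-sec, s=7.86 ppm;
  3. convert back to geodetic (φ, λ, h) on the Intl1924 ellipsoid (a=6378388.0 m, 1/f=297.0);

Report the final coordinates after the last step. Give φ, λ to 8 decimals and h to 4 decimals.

φ=-55.86103649°, λ=164.38294218°, h=2285.2693 m

start: φ=-55.861610°, λ=164.378052°, h=2492.685 m
→ ECEF (a=6378137.000, f=1/298.257223563): X=-3456425.3940, Y=966478.7137, Z=-5257873.6943
→ Helmert 7p (PV): X=-3456616.2959, Y=966214.0132, Z=-5257774.4742
→ geod (Bowring, a=6378388.000): φ=-55.86103649°, λ=164.38294218°, h=2285.2693 m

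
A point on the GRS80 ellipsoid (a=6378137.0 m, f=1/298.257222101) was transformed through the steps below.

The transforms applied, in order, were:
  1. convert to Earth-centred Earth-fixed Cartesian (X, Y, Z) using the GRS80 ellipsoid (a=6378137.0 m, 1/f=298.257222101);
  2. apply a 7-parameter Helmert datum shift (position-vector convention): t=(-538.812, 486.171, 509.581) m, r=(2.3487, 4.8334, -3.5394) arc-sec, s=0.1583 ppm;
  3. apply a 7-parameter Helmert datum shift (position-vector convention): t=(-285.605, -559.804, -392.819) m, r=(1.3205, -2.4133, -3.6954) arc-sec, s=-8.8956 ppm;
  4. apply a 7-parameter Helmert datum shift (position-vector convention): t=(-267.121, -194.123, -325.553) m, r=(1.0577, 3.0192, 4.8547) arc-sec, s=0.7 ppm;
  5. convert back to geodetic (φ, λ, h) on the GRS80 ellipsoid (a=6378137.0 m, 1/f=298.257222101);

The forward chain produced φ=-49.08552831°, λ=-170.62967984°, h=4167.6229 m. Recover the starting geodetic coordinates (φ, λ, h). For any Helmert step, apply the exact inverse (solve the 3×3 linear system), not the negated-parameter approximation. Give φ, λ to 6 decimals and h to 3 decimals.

start: φ=-49.085528°, λ=-170.629680°, h=4167.623 m
→ ECEF (a=6378137.000, f=1/298.257222101): X=-4132099.4902, Y=-681865.6877, Z=-4799943.0150
→ Helmert⁻¹: X=-4131775.2640, Y=-681598.4531, Z=-4799671.0860
→ Helmert⁻¹: X=-4131570.3596, Y=-681149.4526, Z=-4799268.2597
→ Helmert⁻¹: X=-4130906.7197, Y=-681761.0551, Z=-4799866.1173
→ geod (Bowring, a=6378137.000): φ=-49.09318400°, λ=-170.62843500°, h=3327.6530 m

φ=-49.093184°, λ=-170.628435°, h=3327.653 m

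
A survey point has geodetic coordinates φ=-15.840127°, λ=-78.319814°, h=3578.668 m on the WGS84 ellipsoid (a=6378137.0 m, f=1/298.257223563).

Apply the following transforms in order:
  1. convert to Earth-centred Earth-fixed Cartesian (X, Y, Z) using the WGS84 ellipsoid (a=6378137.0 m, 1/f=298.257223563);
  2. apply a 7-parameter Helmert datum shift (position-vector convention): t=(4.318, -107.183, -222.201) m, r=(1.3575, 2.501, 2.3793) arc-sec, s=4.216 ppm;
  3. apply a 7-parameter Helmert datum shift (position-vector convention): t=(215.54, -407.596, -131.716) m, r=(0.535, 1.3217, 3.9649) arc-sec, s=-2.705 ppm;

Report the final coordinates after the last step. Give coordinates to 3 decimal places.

X=1243594.362 m, Y=-6014223.053 m, Z=-1731126.906 m

start: φ=-15.840127°, λ=-78.319814°, h=3578.668 m
→ ECEF (a=6378137.000, f=1/298.257223563): X=1243219.7319, Y=-6013753.3069, Z=-1730692.1565
→ Helmert 7p (PV): X=1243277.6762, Y=-6013860.1128, Z=-1730976.3072
→ Helmert 7p (PV): X=1243594.3618, Y=-6014223.0529, Z=-1731126.9060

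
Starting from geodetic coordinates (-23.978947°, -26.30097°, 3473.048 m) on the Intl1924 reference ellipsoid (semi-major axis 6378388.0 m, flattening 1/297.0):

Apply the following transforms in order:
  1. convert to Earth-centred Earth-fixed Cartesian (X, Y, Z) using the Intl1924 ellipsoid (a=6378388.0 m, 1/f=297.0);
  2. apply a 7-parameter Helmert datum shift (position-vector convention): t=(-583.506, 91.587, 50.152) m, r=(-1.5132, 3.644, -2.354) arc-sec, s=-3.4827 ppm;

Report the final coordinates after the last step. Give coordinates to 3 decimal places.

start: φ=-23.978947°, λ=-26.300970°, h=3473.048 m
→ ECEF (a=6378388.000, f=1/297.0): X=5230337.5081, Y=-2585103.9823, Z=-2577598.5336
→ Helmert 7p (PV): X=5229660.7467, Y=-2585081.9929, Z=-2577612.8418

X=5229660.747 m, Y=-2585081.993 m, Z=-2577612.842 m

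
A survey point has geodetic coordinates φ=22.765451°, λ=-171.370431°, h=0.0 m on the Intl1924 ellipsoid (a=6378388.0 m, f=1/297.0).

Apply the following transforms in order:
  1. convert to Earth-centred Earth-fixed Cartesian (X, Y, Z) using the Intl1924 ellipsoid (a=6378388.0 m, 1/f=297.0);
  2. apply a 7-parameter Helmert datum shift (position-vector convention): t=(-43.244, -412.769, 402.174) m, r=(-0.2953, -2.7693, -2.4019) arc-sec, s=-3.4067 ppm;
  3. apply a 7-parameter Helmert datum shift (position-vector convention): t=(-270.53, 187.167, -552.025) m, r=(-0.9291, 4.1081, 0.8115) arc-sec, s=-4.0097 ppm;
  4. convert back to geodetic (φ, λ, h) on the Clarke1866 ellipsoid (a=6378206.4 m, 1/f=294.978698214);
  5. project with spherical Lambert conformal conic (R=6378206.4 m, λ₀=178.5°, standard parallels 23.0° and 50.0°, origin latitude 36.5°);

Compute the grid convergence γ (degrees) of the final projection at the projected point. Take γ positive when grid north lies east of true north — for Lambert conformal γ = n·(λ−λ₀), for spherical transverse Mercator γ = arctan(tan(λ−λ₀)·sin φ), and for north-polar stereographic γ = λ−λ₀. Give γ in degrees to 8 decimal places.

6.08344118

start: φ=22.765451°, λ=-171.370431°, h=0.000 m
→ ECEF (a=6378388.000, f=1/297.0): X=-5817835.2986, Y=-882936.2250, Z=2452820.8238
→ Helmert 7p (PV): X=-5817901.9359, Y=-883274.7276, Z=2453137.7962
→ Helmert 7p (PV): X=-5818096.8048, Y=-883095.8581, Z=2452695.7860
→ geod (Bowring, a=6378206.400): φ=22.76436486°, λ=-171.36927639°, h=415.5883 m
→ into lcc (λ₀=178.5°): φ=22.76436486°, λ−λ₀=10.13072361°
convergence γ = 6.08344118°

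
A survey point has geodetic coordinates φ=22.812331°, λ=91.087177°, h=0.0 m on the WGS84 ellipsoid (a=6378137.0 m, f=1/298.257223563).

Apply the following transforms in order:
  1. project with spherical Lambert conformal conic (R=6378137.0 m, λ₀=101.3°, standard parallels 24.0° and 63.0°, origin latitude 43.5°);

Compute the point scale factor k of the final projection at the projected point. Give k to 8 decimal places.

start: φ=22.812331°, λ=91.087177°, h=0.000 m
→ into lcc (λ₀=101.3°): φ=22.81233100°, λ−λ₀=-10.21282300°
scale k = 1.00692337

1.00692337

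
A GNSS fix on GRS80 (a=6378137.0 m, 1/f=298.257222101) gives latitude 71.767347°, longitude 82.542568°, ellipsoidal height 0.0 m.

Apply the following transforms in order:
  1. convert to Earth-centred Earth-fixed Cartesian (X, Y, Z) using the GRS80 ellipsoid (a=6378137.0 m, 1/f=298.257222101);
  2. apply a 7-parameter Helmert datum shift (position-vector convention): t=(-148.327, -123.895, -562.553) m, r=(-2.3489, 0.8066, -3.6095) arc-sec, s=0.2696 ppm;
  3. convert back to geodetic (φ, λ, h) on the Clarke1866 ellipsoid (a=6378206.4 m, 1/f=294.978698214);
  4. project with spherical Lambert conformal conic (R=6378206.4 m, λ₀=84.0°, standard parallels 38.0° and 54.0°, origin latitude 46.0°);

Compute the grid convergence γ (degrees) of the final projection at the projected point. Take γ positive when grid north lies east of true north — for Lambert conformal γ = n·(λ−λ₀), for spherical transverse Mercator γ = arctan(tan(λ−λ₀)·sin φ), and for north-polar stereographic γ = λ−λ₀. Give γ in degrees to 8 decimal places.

start: φ=71.767347°, λ=82.542568°, h=0.000 m
→ ECEF (a=6378137.000, f=1/298.257222101): X=259789.4773, Y=1984690.1635, Z=6035613.9127
→ Helmert 7p (PV): X=259699.5534, Y=1984630.9897, Z=6035029.3697
→ geod (Bowring, a=6378206.400): φ=71.76757739°, λ=82.54490051°, h=-432.0506 m
→ into lcc (λ₀=84.0°): φ=71.76757739°, λ−λ₀=-1.45509949°
convergence γ = -1.05015717°

-1.05015717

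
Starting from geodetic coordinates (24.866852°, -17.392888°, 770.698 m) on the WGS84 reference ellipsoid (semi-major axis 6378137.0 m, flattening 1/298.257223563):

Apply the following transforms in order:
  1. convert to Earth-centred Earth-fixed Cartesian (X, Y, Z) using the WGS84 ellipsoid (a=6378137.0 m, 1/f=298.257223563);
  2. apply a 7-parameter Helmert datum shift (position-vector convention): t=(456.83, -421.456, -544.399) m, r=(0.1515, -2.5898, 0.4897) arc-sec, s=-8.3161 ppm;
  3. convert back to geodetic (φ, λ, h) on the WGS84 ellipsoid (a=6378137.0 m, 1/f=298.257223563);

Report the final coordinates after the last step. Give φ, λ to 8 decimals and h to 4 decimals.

φ=24.86093888°, λ=-17.39549739°, h=998.8146 m

start: φ=24.866852°, λ=-17.392888°, h=770.698 m
→ ECEF (a=6378137.000, f=1/298.257223563): X=5526154.8531, Y=-1731038.6707, Z=2666024.1347
→ Helmert 7p (PV): X=5526536.3632, Y=-1731434.5696, Z=2665525.6775
→ geod (Bowring, a=6378137.000): φ=24.86093888°, λ=-17.39549739°, h=998.8146 m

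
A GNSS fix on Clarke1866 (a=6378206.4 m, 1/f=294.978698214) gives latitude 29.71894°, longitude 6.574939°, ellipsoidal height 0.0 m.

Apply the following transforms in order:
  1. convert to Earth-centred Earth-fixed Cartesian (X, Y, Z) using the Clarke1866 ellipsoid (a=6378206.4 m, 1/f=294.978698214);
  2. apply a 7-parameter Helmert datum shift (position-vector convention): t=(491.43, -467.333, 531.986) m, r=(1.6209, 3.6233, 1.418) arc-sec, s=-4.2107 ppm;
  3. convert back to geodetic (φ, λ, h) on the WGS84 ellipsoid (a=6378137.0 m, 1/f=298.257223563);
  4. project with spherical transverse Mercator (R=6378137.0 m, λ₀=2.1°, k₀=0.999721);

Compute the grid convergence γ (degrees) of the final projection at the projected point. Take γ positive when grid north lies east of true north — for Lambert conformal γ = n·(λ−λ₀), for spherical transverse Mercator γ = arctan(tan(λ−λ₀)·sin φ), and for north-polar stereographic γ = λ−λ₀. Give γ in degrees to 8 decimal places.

2.21915914

start: φ=29.718940°, λ=6.574939°, h=0.000 m
→ ECEF (a=6378206.400, f=1/294.978698214): X=5507416.7623, Y=634788.8076, Z=3143182.0427
→ Helmert 7p (PV): X=5507935.8520, Y=634331.9631, Z=3143609.0378
→ geod (Bowring, a=6378137.000): φ=29.71836808°, λ=6.56963475°, h=625.1982 m
→ into tm (λ₀=2.1°): φ=29.71836808°, λ−λ₀=4.46963475°
convergence γ = 2.21915914°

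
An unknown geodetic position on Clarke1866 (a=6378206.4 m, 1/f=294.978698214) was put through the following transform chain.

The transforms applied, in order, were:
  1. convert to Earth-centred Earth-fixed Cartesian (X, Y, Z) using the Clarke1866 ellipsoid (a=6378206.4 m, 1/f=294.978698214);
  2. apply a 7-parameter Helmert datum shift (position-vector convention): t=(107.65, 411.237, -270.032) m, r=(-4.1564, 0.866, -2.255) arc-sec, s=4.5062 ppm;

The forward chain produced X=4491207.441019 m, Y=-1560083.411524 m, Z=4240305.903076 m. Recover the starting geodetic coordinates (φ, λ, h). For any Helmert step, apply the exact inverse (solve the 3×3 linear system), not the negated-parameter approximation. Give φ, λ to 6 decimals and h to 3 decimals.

start: X=4491207.4410, Y=-1560083.4115, Z=4240305.9031 m
→ Helmert⁻¹: X=4491078.8100, Y=-1560523.9681, Z=4240544.2362
→ geod (Bowring, a=6378206.400): φ=41.92327100°, λ=-19.16090600°, h=2212.2020 m

φ=41.923271°, λ=-19.160906°, h=2212.202 m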